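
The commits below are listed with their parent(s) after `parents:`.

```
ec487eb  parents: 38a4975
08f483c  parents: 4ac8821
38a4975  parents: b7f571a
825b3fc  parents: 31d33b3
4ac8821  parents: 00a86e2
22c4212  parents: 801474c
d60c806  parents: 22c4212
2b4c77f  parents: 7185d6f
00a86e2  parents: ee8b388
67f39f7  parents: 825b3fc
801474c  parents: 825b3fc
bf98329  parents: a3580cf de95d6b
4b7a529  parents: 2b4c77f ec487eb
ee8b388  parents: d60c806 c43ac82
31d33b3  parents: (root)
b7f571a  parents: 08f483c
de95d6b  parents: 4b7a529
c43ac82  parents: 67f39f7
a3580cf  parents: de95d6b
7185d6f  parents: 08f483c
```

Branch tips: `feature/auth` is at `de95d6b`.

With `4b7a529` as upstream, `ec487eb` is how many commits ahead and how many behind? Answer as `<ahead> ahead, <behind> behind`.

Reachable from ec487eb: {00a86e2, 08f483c, 22c4212, 31d33b3, 38a4975, 4ac8821, 67f39f7, 801474c, 825b3fc, b7f571a, c43ac82, d60c806, ec487eb, ee8b388}.
Reachable from 4b7a529: {00a86e2, 08f483c, 22c4212, 2b4c77f, 31d33b3, 38a4975, 4ac8821, 4b7a529, 67f39f7, 7185d6f, 801474c, 825b3fc, b7f571a, c43ac82, d60c806, ec487eb, ee8b388}.
Only in ec487eb's history (ahead): {} — 0.
Only in 4b7a529's history (behind): {2b4c77f, 4b7a529, 7185d6f} — 3.

0 ahead, 3 behind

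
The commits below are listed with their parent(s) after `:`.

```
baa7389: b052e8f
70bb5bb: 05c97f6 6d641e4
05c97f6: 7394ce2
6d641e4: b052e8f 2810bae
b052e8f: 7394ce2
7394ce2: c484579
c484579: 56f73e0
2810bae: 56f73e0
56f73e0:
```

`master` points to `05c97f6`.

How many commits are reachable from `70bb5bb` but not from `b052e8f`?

Reachable from 70bb5bb: {05c97f6, 2810bae, 56f73e0, 6d641e4, 70bb5bb, 7394ce2, b052e8f, c484579}.
Reachable from b052e8f: {56f73e0, 7394ce2, b052e8f, c484579}.
In 70bb5bb's history but not b052e8f's: {05c97f6, 2810bae, 6d641e4, 70bb5bb} — 4 commits.

4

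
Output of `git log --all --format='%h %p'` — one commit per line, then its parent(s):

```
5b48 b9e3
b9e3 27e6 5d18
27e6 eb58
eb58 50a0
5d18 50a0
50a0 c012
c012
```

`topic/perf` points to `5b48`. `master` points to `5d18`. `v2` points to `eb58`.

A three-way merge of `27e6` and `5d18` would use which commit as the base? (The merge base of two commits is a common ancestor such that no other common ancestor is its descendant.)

50a0

Ancestors of 27e6: {27e6, 50a0, c012, eb58}.
Ancestors of 5d18: {50a0, 5d18, c012}.
Common ancestors: {50a0, c012}.
Among these, 50a0 is not an ancestor of any other common ancestor — it is the merge base.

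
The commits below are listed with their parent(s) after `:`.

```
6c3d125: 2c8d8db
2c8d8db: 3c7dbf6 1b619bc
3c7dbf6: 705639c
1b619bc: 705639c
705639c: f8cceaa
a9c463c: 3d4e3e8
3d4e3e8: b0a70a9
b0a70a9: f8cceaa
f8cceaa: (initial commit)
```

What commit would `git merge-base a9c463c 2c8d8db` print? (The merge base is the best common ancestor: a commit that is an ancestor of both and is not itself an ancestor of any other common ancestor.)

Ancestors of a9c463c: {3d4e3e8, a9c463c, b0a70a9, f8cceaa}.
Ancestors of 2c8d8db: {1b619bc, 2c8d8db, 3c7dbf6, 705639c, f8cceaa}.
Common ancestors: {f8cceaa}.
The only common ancestor is f8cceaa, so it is the merge base.

f8cceaa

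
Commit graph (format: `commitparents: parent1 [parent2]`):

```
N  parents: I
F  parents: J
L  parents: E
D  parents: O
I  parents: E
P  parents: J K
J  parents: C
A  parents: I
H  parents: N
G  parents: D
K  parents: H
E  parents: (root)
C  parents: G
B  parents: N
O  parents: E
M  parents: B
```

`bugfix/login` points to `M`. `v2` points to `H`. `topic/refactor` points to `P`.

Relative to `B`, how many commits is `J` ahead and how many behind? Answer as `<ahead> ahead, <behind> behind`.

5 ahead, 3 behind

Reachable from J: {C, D, E, G, J, O}.
Reachable from B: {B, E, I, N}.
Only in J's history (ahead): {C, D, G, J, O} — 5.
Only in B's history (behind): {B, I, N} — 3.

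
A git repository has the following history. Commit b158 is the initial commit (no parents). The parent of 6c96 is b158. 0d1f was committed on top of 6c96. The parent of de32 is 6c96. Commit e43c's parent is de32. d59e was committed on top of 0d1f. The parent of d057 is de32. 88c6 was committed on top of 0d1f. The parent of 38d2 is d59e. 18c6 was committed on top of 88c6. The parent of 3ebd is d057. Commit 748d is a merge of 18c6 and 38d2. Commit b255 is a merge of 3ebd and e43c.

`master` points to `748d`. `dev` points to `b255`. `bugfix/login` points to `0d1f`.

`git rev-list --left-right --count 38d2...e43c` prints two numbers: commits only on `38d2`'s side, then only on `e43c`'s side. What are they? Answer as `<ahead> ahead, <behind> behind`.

3 ahead, 2 behind

Reachable from 38d2: {0d1f, 38d2, 6c96, b158, d59e}.
Reachable from e43c: {6c96, b158, de32, e43c}.
Only in 38d2's history (ahead): {0d1f, 38d2, d59e} — 3.
Only in e43c's history (behind): {de32, e43c} — 2.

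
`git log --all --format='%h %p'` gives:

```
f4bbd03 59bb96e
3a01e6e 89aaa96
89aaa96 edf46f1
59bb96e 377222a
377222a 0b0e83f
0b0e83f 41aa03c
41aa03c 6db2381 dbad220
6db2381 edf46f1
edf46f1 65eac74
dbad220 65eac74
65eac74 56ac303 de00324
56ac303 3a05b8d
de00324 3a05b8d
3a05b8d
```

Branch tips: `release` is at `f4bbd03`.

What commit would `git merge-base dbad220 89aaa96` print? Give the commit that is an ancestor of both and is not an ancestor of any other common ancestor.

65eac74

Ancestors of dbad220: {3a05b8d, 56ac303, 65eac74, dbad220, de00324}.
Ancestors of 89aaa96: {3a05b8d, 56ac303, 65eac74, 89aaa96, de00324, edf46f1}.
Common ancestors: {3a05b8d, 56ac303, 65eac74, de00324}.
Among these, 65eac74 is not an ancestor of any other common ancestor — it is the merge base.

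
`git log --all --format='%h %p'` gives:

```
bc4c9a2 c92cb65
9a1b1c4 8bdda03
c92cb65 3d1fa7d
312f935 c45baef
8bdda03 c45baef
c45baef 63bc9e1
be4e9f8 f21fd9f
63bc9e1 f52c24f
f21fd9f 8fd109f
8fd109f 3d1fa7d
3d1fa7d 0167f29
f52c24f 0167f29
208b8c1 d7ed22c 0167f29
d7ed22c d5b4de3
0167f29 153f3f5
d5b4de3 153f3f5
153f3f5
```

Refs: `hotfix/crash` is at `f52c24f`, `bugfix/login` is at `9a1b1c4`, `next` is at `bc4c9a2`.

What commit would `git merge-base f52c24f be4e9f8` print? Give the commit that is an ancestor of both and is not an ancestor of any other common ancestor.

Ancestors of f52c24f: {0167f29, 153f3f5, f52c24f}.
Ancestors of be4e9f8: {0167f29, 153f3f5, 3d1fa7d, 8fd109f, be4e9f8, f21fd9f}.
Common ancestors: {0167f29, 153f3f5}.
Among these, 0167f29 is not an ancestor of any other common ancestor — it is the merge base.

0167f29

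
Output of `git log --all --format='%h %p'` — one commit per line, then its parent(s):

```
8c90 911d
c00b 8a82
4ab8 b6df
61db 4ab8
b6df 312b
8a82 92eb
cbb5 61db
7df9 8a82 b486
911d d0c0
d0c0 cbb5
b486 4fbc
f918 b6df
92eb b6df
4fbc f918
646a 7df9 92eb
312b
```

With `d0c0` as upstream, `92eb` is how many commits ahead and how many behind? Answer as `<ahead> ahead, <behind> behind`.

Reachable from 92eb: {312b, 92eb, b6df}.
Reachable from d0c0: {312b, 4ab8, 61db, b6df, cbb5, d0c0}.
Only in 92eb's history (ahead): {92eb} — 1.
Only in d0c0's history (behind): {4ab8, 61db, cbb5, d0c0} — 4.

1 ahead, 4 behind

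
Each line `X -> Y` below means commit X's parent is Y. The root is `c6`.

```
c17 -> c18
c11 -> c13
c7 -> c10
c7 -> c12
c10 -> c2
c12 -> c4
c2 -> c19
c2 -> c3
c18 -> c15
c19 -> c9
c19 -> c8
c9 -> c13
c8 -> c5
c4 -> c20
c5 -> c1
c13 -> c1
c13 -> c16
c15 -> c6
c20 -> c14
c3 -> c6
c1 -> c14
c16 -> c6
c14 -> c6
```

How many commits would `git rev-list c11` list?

6

Walking parent pointers from c11: reachable set = {c1, c11, c13, c14, c16, c6}.
That is 6 commits.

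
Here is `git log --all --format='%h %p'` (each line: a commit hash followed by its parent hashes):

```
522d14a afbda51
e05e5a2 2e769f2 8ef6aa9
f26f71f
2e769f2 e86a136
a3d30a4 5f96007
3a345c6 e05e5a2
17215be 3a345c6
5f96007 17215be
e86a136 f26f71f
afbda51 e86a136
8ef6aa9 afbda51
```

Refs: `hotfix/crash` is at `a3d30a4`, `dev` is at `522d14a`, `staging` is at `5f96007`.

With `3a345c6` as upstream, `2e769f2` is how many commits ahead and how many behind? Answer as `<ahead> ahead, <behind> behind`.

Reachable from 2e769f2: {2e769f2, e86a136, f26f71f}.
Reachable from 3a345c6: {2e769f2, 3a345c6, 8ef6aa9, afbda51, e05e5a2, e86a136, f26f71f}.
Only in 2e769f2's history (ahead): {} — 0.
Only in 3a345c6's history (behind): {3a345c6, 8ef6aa9, afbda51, e05e5a2} — 4.

0 ahead, 4 behind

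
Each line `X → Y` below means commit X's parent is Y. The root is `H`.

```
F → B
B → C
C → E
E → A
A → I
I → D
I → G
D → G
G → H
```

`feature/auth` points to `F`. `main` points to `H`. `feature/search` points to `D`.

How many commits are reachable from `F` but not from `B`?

Reachable from F: {A, B, C, D, E, F, G, H, I}.
Reachable from B: {A, B, C, D, E, G, H, I}.
In F's history but not B's: {F} — 1 commit.

1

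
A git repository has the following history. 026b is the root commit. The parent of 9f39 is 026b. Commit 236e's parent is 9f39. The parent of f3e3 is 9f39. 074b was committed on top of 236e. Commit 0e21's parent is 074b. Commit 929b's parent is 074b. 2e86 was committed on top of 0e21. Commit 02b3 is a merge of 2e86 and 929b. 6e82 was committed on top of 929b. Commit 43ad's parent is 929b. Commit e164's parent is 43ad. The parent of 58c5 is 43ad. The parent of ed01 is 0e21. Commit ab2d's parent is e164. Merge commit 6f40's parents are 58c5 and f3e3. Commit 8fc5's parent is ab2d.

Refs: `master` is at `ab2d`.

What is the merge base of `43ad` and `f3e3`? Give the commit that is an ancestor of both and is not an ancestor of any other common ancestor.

Ancestors of 43ad: {026b, 074b, 236e, 43ad, 929b, 9f39}.
Ancestors of f3e3: {026b, 9f39, f3e3}.
Common ancestors: {026b, 9f39}.
Among these, 9f39 is not an ancestor of any other common ancestor — it is the merge base.

9f39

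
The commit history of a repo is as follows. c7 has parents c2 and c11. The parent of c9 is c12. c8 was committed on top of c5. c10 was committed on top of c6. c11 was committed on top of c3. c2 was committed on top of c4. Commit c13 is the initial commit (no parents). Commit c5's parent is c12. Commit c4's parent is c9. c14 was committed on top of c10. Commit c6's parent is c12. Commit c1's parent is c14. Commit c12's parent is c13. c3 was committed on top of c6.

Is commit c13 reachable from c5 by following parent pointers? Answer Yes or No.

Ancestors of c5 (commits reachable by following parents): {c12, c13, c5}.
c13 is in that set, so it is an ancestor of c5.

Yes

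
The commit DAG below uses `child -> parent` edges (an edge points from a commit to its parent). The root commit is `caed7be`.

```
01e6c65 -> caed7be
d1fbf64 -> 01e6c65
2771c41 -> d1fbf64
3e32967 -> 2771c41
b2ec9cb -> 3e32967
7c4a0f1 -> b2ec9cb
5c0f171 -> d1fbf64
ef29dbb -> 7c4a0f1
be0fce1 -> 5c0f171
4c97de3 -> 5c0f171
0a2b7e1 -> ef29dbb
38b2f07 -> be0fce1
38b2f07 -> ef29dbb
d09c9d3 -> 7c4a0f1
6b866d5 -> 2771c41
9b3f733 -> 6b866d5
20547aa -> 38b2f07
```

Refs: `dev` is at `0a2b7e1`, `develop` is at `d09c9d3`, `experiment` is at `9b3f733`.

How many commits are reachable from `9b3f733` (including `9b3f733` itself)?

Walking parent pointers from 9b3f733: reachable set = {01e6c65, 2771c41, 6b866d5, 9b3f733, caed7be, d1fbf64}.
That is 6 commits.

6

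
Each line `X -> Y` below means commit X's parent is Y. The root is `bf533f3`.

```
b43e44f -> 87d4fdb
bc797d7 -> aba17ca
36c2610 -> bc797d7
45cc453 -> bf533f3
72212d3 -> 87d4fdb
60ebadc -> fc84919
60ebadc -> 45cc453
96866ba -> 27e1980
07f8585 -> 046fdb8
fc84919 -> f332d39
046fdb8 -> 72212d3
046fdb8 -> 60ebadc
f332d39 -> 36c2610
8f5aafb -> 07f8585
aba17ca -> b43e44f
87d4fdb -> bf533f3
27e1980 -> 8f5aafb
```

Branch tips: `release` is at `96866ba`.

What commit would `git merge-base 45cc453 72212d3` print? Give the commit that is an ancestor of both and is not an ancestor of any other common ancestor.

bf533f3

Ancestors of 45cc453: {45cc453, bf533f3}.
Ancestors of 72212d3: {72212d3, 87d4fdb, bf533f3}.
Common ancestors: {bf533f3}.
The only common ancestor is bf533f3, so it is the merge base.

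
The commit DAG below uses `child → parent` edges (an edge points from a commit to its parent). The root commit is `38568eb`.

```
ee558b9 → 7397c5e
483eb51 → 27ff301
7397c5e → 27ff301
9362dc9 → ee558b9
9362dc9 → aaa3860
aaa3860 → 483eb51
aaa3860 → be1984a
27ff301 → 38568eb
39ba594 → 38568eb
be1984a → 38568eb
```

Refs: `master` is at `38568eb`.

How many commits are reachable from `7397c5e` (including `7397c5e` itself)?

Walking parent pointers from 7397c5e: reachable set = {27ff301, 38568eb, 7397c5e}.
That is 3 commits.

3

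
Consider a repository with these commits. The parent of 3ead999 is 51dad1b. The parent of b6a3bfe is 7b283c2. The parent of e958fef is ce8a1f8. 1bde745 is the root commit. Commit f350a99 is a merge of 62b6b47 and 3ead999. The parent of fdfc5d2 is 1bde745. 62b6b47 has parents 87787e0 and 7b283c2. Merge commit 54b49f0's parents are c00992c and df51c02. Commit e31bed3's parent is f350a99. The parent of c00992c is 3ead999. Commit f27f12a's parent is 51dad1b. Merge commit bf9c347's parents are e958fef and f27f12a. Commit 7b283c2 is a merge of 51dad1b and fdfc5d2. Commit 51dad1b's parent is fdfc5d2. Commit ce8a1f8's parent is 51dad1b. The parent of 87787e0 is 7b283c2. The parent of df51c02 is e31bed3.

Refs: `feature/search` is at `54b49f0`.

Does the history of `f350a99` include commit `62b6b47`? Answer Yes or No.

Yes

Ancestors of f350a99 (commits reachable by following parents): {1bde745, 3ead999, 51dad1b, 62b6b47, 7b283c2, 87787e0, f350a99, fdfc5d2}.
62b6b47 is in that set, so it is an ancestor of f350a99.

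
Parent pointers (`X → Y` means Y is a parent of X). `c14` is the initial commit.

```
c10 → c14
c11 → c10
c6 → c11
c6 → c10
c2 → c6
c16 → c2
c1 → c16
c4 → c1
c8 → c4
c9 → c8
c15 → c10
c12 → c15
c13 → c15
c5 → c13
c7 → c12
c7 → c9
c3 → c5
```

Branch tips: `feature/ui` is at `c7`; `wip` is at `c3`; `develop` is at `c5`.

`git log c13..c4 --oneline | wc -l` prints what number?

6

Reachable from c4: {c1, c10, c11, c14, c16, c2, c4, c6}.
Reachable from c13: {c10, c13, c14, c15}.
In c4's history but not c13's: {c1, c11, c16, c2, c4, c6} — 6 commits.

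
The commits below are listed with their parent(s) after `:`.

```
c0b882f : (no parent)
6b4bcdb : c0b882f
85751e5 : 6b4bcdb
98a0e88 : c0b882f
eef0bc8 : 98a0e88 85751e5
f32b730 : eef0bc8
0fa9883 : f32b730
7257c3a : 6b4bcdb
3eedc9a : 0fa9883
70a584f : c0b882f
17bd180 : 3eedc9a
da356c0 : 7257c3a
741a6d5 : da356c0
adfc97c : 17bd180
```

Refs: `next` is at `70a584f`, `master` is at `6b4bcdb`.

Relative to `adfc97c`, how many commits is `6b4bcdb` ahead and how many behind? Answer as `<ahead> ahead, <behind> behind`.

0 ahead, 8 behind

Reachable from 6b4bcdb: {6b4bcdb, c0b882f}.
Reachable from adfc97c: {0fa9883, 17bd180, 3eedc9a, 6b4bcdb, 85751e5, 98a0e88, adfc97c, c0b882f, eef0bc8, f32b730}.
Only in 6b4bcdb's history (ahead): {} — 0.
Only in adfc97c's history (behind): {0fa9883, 17bd180, 3eedc9a, 85751e5, 98a0e88, adfc97c, eef0bc8, f32b730} — 8.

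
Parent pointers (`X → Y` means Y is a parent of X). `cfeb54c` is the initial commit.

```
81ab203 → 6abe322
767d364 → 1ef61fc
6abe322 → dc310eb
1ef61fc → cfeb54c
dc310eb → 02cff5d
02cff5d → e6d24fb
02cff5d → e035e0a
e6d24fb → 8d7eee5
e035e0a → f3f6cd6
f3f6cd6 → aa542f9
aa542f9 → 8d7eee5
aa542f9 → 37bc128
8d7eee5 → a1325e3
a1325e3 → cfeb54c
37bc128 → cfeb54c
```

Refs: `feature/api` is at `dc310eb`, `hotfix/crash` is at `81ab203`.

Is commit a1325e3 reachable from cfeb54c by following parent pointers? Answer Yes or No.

Ancestors of cfeb54c: {cfeb54c}.
a1325e3 is not in that set, so it is not an ancestor of cfeb54c.

No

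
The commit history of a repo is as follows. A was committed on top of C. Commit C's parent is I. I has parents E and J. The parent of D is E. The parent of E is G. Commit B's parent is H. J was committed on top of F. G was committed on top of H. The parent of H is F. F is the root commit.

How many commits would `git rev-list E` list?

4

Walking parent pointers from E: reachable set = {E, F, G, H}.
That is 4 commits.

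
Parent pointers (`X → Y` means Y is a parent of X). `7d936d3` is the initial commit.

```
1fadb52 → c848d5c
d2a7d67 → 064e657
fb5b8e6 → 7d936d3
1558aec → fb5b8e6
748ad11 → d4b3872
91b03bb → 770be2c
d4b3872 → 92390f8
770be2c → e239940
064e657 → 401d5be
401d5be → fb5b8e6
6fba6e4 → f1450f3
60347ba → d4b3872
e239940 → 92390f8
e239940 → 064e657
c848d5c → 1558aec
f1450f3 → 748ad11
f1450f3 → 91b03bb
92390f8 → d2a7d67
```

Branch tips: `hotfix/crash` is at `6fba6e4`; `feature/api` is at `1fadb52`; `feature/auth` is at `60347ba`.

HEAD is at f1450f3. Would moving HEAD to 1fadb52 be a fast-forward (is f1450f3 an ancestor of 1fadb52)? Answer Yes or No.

No

A fast-forward from f1450f3 to 1fadb52 is possible iff f1450f3 is an ancestor of 1fadb52.
Ancestors of 1fadb52: {1558aec, 1fadb52, 7d936d3, c848d5c, fb5b8e6}.
f1450f3 is not among them, so fast-forward is not possible.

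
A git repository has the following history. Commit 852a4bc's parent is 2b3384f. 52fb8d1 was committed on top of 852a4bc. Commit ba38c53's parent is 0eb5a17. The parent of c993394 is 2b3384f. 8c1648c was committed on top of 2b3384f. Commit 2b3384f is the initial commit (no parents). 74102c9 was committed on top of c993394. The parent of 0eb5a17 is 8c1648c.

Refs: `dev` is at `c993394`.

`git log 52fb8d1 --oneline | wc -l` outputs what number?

Walking parent pointers from 52fb8d1: reachable set = {2b3384f, 52fb8d1, 852a4bc}.
That is 3 commits.

3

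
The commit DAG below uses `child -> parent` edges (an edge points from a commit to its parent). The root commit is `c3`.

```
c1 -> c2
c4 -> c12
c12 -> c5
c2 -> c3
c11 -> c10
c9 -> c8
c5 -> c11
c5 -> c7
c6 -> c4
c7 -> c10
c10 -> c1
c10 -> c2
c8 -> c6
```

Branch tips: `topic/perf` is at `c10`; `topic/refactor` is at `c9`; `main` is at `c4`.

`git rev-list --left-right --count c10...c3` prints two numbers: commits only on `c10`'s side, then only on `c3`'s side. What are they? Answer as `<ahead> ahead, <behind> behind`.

Reachable from c10: {c1, c10, c2, c3}.
Reachable from c3: {c3}.
Only in c10's history (ahead): {c1, c10, c2} — 3.
Only in c3's history (behind): {} — 0.

3 ahead, 0 behind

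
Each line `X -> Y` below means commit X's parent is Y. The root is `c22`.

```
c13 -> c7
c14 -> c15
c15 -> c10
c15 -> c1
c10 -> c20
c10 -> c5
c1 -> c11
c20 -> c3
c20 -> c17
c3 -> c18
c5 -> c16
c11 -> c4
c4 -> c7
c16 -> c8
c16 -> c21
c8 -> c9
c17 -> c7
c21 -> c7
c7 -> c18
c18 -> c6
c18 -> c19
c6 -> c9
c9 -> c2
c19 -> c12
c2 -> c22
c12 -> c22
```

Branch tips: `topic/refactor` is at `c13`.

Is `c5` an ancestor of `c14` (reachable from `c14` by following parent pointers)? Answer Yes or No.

Yes

Ancestors of c14 (commits reachable by following parents): {c1, c10, c11, c12, c14, c15, c16, c17, c18, c19, c2, c20, c21, c22, c3, c4, c5, c6, c7, c8, c9}.
c5 is in that set, so it is an ancestor of c14.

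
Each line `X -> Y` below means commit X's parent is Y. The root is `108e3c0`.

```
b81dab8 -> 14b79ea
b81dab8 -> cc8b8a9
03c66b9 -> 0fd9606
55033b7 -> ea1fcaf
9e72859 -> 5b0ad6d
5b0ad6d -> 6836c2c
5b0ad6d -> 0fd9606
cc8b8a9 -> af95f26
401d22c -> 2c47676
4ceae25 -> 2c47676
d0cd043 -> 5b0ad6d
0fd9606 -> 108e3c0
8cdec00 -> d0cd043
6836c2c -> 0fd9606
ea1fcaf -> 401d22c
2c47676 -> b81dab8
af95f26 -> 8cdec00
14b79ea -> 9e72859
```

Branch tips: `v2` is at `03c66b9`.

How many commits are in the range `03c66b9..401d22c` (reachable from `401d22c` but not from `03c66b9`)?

11

Reachable from 401d22c: {0fd9606, 108e3c0, 14b79ea, 2c47676, 401d22c, 5b0ad6d, 6836c2c, 8cdec00, 9e72859, af95f26, b81dab8, cc8b8a9, d0cd043}.
Reachable from 03c66b9: {03c66b9, 0fd9606, 108e3c0}.
In 401d22c's history but not 03c66b9's: {14b79ea, 2c47676, 401d22c, 5b0ad6d, 6836c2c, 8cdec00, 9e72859, af95f26, b81dab8, cc8b8a9, d0cd043} — 11 commits.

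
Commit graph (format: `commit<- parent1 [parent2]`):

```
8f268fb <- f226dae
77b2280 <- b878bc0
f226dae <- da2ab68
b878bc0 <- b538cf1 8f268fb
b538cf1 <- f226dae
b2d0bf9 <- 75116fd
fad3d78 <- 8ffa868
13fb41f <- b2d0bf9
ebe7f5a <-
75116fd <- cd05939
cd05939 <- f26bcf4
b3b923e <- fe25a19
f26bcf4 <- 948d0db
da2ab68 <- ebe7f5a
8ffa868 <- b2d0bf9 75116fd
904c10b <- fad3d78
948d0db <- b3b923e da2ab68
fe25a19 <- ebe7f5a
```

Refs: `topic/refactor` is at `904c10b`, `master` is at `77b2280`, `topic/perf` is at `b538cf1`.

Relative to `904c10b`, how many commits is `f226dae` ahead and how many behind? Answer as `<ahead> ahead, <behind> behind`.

1 ahead, 10 behind

Reachable from f226dae: {da2ab68, ebe7f5a, f226dae}.
Reachable from 904c10b: {75116fd, 8ffa868, 904c10b, 948d0db, b2d0bf9, b3b923e, cd05939, da2ab68, ebe7f5a, f26bcf4, fad3d78, fe25a19}.
Only in f226dae's history (ahead): {f226dae} — 1.
Only in 904c10b's history (behind): {75116fd, 8ffa868, 904c10b, 948d0db, b2d0bf9, b3b923e, cd05939, f26bcf4, fad3d78, fe25a19} — 10.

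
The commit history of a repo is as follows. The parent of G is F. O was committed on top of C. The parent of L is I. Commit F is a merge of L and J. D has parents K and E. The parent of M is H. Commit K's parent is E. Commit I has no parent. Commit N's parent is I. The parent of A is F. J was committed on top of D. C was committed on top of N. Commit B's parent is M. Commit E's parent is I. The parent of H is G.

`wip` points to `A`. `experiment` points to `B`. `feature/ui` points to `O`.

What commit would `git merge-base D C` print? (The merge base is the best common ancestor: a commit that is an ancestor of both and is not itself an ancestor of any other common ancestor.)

Ancestors of D: {D, E, I, K}.
Ancestors of C: {C, I, N}.
Common ancestors: {I}.
The only common ancestor is I, so it is the merge base.

I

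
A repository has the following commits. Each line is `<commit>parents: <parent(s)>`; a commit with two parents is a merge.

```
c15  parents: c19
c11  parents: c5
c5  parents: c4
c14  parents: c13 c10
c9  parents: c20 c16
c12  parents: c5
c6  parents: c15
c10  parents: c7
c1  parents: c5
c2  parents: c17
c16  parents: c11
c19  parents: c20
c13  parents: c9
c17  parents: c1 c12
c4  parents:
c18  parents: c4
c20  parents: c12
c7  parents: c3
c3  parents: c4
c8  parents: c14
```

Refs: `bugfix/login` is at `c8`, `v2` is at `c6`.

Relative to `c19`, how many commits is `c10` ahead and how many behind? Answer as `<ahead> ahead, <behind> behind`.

3 ahead, 4 behind

Reachable from c10: {c10, c3, c4, c7}.
Reachable from c19: {c12, c19, c20, c4, c5}.
Only in c10's history (ahead): {c10, c3, c7} — 3.
Only in c19's history (behind): {c12, c19, c20, c5} — 4.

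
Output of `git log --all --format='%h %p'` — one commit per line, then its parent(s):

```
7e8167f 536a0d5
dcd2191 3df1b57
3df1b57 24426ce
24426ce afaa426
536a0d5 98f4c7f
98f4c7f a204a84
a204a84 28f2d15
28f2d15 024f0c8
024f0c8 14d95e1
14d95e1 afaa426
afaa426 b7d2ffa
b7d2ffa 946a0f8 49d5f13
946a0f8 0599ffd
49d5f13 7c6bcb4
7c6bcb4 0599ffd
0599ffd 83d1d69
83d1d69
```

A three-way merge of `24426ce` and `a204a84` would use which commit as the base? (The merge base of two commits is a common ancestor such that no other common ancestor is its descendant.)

afaa426

Ancestors of 24426ce: {0599ffd, 24426ce, 49d5f13, 7c6bcb4, 83d1d69, 946a0f8, afaa426, b7d2ffa}.
Ancestors of a204a84: {024f0c8, 0599ffd, 14d95e1, 28f2d15, 49d5f13, 7c6bcb4, 83d1d69, 946a0f8, a204a84, afaa426, b7d2ffa}.
Common ancestors: {0599ffd, 49d5f13, 7c6bcb4, 83d1d69, 946a0f8, afaa426, b7d2ffa}.
Among these, afaa426 is not an ancestor of any other common ancestor — it is the merge base.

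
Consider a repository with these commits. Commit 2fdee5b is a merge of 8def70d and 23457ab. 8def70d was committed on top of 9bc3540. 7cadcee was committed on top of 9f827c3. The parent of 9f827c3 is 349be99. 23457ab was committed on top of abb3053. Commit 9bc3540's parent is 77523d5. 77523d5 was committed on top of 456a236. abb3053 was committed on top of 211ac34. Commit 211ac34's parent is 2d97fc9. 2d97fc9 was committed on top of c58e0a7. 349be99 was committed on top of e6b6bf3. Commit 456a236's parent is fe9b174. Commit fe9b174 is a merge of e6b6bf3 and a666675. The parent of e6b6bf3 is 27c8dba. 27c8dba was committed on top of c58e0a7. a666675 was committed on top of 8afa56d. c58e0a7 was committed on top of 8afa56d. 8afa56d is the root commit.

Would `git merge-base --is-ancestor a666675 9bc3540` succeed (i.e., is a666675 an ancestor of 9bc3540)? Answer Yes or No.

Yes

Ancestors of 9bc3540 (commits reachable by following parents): {27c8dba, 456a236, 77523d5, 8afa56d, 9bc3540, a666675, c58e0a7, e6b6bf3, fe9b174}.
a666675 is in that set, so it is an ancestor of 9bc3540.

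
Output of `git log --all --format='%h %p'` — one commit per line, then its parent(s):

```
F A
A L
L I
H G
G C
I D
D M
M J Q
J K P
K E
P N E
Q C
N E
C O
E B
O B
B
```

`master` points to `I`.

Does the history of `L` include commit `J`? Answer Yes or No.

Ancestors of L (commits reachable by following parents): {B, C, D, E, I, J, K, L, M, N, O, P, Q}.
J is in that set, so it is an ancestor of L.

Yes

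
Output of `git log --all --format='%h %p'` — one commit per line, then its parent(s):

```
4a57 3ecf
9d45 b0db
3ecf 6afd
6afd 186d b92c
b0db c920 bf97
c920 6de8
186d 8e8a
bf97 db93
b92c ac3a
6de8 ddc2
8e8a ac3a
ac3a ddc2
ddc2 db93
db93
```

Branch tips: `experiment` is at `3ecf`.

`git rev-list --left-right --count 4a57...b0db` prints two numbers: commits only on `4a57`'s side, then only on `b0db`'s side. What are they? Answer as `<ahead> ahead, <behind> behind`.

7 ahead, 4 behind

Reachable from 4a57: {186d, 3ecf, 4a57, 6afd, 8e8a, ac3a, b92c, db93, ddc2}.
Reachable from b0db: {6de8, b0db, bf97, c920, db93, ddc2}.
Only in 4a57's history (ahead): {186d, 3ecf, 4a57, 6afd, 8e8a, ac3a, b92c} — 7.
Only in b0db's history (behind): {6de8, b0db, bf97, c920} — 4.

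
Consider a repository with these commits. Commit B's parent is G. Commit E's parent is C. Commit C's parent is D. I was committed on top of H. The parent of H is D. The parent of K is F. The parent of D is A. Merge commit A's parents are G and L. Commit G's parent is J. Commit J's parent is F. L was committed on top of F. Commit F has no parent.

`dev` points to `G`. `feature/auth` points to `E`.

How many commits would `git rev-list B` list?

4

Walking parent pointers from B: reachable set = {B, F, G, J}.
That is 4 commits.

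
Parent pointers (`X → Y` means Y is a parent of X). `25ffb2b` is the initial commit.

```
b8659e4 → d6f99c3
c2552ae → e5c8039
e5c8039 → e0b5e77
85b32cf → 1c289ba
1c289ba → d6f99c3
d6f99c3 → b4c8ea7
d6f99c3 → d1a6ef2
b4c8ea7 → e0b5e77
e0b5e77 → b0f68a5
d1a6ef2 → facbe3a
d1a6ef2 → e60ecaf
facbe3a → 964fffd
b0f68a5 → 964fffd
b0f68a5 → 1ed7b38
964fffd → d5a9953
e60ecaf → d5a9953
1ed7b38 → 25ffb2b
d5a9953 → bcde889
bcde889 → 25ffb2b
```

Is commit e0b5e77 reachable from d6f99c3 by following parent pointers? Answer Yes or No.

Ancestors of d6f99c3 (commits reachable by following parents): {1ed7b38, 25ffb2b, 964fffd, b0f68a5, b4c8ea7, bcde889, d1a6ef2, d5a9953, d6f99c3, e0b5e77, e60ecaf, facbe3a}.
e0b5e77 is in that set, so it is an ancestor of d6f99c3.

Yes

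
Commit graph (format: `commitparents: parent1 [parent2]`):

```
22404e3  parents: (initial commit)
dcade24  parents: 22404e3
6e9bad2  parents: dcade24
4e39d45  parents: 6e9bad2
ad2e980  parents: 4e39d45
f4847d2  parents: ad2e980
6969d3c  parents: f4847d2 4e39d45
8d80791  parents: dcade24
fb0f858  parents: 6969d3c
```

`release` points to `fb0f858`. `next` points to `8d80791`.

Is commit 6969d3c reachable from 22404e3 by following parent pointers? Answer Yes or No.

Ancestors of 22404e3: {22404e3}.
6969d3c is not in that set, so it is not an ancestor of 22404e3.

No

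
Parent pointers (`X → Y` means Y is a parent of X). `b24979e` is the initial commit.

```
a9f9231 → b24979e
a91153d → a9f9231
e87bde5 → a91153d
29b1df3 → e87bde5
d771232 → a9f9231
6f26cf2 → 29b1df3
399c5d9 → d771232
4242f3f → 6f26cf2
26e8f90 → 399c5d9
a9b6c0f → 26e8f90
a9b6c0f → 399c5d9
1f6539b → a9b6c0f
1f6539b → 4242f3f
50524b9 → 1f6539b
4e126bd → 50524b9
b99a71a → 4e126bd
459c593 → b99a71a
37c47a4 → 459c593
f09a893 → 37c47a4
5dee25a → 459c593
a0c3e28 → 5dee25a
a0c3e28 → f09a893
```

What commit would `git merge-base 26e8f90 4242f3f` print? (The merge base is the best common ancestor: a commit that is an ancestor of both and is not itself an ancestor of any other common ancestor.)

Ancestors of 26e8f90: {26e8f90, 399c5d9, a9f9231, b24979e, d771232}.
Ancestors of 4242f3f: {29b1df3, 4242f3f, 6f26cf2, a91153d, a9f9231, b24979e, e87bde5}.
Common ancestors: {a9f9231, b24979e}.
Among these, a9f9231 is not an ancestor of any other common ancestor — it is the merge base.

a9f9231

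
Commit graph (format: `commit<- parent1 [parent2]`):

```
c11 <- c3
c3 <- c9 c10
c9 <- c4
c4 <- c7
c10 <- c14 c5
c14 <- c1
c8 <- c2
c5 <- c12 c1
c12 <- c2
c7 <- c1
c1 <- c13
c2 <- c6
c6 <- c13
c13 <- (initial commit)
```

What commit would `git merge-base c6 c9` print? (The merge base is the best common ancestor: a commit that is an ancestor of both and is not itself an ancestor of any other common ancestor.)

Ancestors of c6: {c13, c6}.
Ancestors of c9: {c1, c13, c4, c7, c9}.
Common ancestors: {c13}.
The only common ancestor is c13, so it is the merge base.

c13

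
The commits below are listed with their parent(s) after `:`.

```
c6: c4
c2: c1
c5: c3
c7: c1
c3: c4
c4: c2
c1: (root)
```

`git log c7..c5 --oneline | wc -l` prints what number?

4

Reachable from c5: {c1, c2, c3, c4, c5}.
Reachable from c7: {c1, c7}.
In c5's history but not c7's: {c2, c3, c4, c5} — 4 commits.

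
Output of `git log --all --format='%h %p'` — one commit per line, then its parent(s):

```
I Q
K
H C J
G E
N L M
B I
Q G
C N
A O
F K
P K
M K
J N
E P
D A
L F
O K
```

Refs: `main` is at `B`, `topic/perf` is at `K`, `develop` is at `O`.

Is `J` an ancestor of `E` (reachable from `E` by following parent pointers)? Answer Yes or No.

No

Ancestors of E: {E, K, P}.
J is not in that set, so it is not an ancestor of E.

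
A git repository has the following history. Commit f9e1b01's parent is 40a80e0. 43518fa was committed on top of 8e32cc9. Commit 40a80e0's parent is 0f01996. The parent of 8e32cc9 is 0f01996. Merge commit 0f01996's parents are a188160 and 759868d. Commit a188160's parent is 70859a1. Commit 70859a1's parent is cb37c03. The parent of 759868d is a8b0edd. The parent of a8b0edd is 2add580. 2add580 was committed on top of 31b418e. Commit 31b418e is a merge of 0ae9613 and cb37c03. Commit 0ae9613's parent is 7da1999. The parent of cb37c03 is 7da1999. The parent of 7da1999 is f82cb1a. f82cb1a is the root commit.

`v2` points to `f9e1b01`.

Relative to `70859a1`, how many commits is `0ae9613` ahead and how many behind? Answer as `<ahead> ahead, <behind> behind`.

1 ahead, 2 behind

Reachable from 0ae9613: {0ae9613, 7da1999, f82cb1a}.
Reachable from 70859a1: {70859a1, 7da1999, cb37c03, f82cb1a}.
Only in 0ae9613's history (ahead): {0ae9613} — 1.
Only in 70859a1's history (behind): {70859a1, cb37c03} — 2.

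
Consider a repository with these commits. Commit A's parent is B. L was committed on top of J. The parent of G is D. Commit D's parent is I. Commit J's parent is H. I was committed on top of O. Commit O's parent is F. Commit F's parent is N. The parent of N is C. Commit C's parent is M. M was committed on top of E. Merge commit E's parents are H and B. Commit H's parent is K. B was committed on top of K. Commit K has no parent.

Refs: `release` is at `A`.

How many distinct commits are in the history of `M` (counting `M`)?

5

Walking parent pointers from M: reachable set = {B, E, H, K, M}.
That is 5 commits.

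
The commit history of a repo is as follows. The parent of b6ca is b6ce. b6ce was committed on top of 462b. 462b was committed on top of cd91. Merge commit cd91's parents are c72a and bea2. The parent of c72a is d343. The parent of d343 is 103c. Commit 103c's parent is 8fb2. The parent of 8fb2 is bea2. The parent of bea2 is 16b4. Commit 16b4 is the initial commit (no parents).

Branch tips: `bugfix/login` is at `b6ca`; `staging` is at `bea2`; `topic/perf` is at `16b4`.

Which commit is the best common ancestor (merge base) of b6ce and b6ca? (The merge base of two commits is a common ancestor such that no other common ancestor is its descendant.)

Ancestors of b6ce: {103c, 16b4, 462b, 8fb2, b6ce, bea2, c72a, cd91, d343}.
Ancestors of b6ca: {103c, 16b4, 462b, 8fb2, b6ca, b6ce, bea2, c72a, cd91, d343}.
Common ancestors: {103c, 16b4, 462b, 8fb2, b6ce, bea2, c72a, cd91, d343}.
Among these, b6ce is not an ancestor of any other common ancestor — it is the merge base.

b6ce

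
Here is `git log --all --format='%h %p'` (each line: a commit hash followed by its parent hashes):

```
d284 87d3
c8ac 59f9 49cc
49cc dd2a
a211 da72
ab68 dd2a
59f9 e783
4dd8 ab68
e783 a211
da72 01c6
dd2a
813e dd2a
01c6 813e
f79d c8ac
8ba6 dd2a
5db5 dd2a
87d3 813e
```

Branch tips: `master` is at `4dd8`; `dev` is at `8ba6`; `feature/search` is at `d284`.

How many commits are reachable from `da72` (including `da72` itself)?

Walking parent pointers from da72: reachable set = {01c6, 813e, da72, dd2a}.
That is 4 commits.

4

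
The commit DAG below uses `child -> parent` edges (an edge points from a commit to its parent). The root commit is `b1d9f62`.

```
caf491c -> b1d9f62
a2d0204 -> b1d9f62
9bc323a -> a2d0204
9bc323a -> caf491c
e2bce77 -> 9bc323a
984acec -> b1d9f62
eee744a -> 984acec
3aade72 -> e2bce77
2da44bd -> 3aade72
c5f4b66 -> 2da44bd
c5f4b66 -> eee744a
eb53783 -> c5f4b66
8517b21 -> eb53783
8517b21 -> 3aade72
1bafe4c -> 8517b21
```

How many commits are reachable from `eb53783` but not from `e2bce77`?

6

Reachable from eb53783: {2da44bd, 3aade72, 984acec, 9bc323a, a2d0204, b1d9f62, c5f4b66, caf491c, e2bce77, eb53783, eee744a}.
Reachable from e2bce77: {9bc323a, a2d0204, b1d9f62, caf491c, e2bce77}.
In eb53783's history but not e2bce77's: {2da44bd, 3aade72, 984acec, c5f4b66, eb53783, eee744a} — 6 commits.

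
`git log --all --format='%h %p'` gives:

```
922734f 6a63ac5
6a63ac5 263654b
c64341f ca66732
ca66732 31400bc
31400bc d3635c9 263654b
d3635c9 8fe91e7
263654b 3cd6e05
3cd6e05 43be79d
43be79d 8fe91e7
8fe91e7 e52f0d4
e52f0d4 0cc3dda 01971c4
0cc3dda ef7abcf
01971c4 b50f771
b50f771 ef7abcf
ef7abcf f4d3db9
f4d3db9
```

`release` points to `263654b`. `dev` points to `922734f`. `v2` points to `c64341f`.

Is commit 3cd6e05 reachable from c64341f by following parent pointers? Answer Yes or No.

Ancestors of c64341f (commits reachable by following parents): {01971c4, 0cc3dda, 263654b, 31400bc, 3cd6e05, 43be79d, 8fe91e7, b50f771, c64341f, ca66732, d3635c9, e52f0d4, ef7abcf, f4d3db9}.
3cd6e05 is in that set, so it is an ancestor of c64341f.

Yes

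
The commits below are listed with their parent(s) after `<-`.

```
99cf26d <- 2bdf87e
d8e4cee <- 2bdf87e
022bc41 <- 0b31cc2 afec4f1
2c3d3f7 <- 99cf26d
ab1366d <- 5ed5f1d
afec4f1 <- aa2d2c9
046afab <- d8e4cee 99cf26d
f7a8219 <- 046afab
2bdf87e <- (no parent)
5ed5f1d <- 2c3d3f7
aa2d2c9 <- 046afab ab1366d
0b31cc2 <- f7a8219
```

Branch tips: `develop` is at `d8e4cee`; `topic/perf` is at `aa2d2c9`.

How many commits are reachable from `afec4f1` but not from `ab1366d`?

4

Reachable from afec4f1: {046afab, 2bdf87e, 2c3d3f7, 5ed5f1d, 99cf26d, aa2d2c9, ab1366d, afec4f1, d8e4cee}.
Reachable from ab1366d: {2bdf87e, 2c3d3f7, 5ed5f1d, 99cf26d, ab1366d}.
In afec4f1's history but not ab1366d's: {046afab, aa2d2c9, afec4f1, d8e4cee} — 4 commits.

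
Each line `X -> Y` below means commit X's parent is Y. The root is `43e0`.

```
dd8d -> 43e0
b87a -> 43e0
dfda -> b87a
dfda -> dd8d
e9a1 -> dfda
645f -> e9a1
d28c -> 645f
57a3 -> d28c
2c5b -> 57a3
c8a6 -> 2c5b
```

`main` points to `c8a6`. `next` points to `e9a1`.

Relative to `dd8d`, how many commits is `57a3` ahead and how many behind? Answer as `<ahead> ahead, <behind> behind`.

Reachable from 57a3: {43e0, 57a3, 645f, b87a, d28c, dd8d, dfda, e9a1}.
Reachable from dd8d: {43e0, dd8d}.
Only in 57a3's history (ahead): {57a3, 645f, b87a, d28c, dfda, e9a1} — 6.
Only in dd8d's history (behind): {} — 0.

6 ahead, 0 behind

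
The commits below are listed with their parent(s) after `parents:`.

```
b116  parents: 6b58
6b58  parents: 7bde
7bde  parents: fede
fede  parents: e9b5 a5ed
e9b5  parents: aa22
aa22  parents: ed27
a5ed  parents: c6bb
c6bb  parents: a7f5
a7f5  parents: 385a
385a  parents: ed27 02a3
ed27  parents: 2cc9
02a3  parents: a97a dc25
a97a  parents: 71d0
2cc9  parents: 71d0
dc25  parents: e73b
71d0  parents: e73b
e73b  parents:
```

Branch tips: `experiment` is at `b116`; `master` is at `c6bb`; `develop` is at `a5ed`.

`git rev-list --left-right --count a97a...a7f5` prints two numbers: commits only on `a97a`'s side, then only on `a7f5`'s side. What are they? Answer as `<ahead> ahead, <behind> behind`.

Reachable from a97a: {71d0, a97a, e73b}.
Reachable from a7f5: {02a3, 2cc9, 385a, 71d0, a7f5, a97a, dc25, e73b, ed27}.
Only in a97a's history (ahead): {} — 0.
Only in a7f5's history (behind): {02a3, 2cc9, 385a, a7f5, dc25, ed27} — 6.

0 ahead, 6 behind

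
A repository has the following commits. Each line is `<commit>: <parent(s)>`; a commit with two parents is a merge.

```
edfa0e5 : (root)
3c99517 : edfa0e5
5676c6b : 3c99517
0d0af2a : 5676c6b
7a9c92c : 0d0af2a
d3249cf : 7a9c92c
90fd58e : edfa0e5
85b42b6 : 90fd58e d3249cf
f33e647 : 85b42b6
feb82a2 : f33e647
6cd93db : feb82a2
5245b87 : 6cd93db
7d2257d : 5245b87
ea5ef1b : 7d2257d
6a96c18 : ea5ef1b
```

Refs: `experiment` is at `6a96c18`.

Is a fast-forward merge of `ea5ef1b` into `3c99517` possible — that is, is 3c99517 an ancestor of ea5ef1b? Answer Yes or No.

Yes

A fast-forward from 3c99517 to ea5ef1b is possible iff 3c99517 is an ancestor of ea5ef1b.
Ancestors of ea5ef1b: {0d0af2a, 3c99517, 5245b87, 5676c6b, 6cd93db, 7a9c92c, 7d2257d, 85b42b6, 90fd58e, d3249cf, ea5ef1b, edfa0e5, f33e647, feb82a2}.
3c99517 is among them, so fast-forward is possible.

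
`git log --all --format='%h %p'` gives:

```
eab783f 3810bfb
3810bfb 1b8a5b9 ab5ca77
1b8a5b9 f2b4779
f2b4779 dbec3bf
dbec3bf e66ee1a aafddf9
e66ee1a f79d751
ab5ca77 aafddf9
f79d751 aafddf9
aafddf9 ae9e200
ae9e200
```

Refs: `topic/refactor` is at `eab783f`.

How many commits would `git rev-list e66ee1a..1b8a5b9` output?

Reachable from 1b8a5b9: {1b8a5b9, aafddf9, ae9e200, dbec3bf, e66ee1a, f2b4779, f79d751}.
Reachable from e66ee1a: {aafddf9, ae9e200, e66ee1a, f79d751}.
In 1b8a5b9's history but not e66ee1a's: {1b8a5b9, dbec3bf, f2b4779} — 3 commits.

3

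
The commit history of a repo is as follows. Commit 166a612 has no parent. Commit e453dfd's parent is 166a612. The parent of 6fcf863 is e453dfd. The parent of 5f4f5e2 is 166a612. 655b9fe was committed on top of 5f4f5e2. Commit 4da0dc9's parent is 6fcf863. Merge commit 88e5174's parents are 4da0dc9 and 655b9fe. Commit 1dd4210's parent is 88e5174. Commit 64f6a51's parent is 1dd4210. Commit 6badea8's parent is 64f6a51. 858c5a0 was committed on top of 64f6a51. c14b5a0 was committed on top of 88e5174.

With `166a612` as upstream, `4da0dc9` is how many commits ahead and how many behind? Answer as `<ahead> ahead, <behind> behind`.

3 ahead, 0 behind

Reachable from 4da0dc9: {166a612, 4da0dc9, 6fcf863, e453dfd}.
Reachable from 166a612: {166a612}.
Only in 4da0dc9's history (ahead): {4da0dc9, 6fcf863, e453dfd} — 3.
Only in 166a612's history (behind): {} — 0.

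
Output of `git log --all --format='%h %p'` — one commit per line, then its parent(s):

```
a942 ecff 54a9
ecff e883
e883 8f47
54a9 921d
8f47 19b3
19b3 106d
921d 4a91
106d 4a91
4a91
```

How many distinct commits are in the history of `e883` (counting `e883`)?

Walking parent pointers from e883: reachable set = {106d, 19b3, 4a91, 8f47, e883}.
That is 5 commits.

5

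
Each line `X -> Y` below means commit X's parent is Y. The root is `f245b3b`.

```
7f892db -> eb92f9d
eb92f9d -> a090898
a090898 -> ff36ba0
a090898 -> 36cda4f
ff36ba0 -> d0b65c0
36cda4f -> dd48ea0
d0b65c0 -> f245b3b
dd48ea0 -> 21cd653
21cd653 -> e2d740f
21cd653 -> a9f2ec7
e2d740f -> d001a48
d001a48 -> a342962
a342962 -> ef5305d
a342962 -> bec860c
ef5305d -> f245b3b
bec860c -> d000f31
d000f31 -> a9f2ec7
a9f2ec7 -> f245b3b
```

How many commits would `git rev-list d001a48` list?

7

Walking parent pointers from d001a48: reachable set = {a342962, a9f2ec7, bec860c, d000f31, d001a48, ef5305d, f245b3b}.
That is 7 commits.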